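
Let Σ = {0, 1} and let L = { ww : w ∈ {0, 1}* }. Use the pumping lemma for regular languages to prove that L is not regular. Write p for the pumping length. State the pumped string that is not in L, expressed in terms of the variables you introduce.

0^{p+k} 1^p 0^p 1^p

Assume L is regular. Let p be the pumping length given by the pumping lemma.
Take w = 0^p 1^p 0^p 1^p = uu where u = 0^p1^p; then w ∈ L and |w| = 4p ≥ p.
The pumping lemma gives a decomposition w = xyz where |xy| ≤ p and |y| > 0.
Because |xy| ≤ p and w begins with p copies of 0, we have y = 0^k with 1 ≤ k ≤ p.
Pump with i = 2: xy^2z = 0^{p+k} 1^p 0^p 1^p, of length 4p+k. Suppose this equals vv. The string starts with 0 and ends with 1, so v does too; thus the boundary between the two copies of v is a 1→0 transition. There is exactly one such transition, at position 2p+k, so |v| = 2p+k and |vv| = 4p+2k ≠ 4p+k since k ≥ 1. So xy^2z ∉ L.
Contradiction. Therefore L is not regular.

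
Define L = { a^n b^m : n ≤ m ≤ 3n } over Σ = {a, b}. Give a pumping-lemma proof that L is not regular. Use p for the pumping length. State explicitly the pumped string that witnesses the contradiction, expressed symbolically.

a^{p+k} b^p

Assume L is regular. Let p be the pumping length given by the pumping lemma.
Take w = a^p b^p ∈ L (since p ≤ p ≤ 3p), with |w| = 2p ≥ p.
The pumping lemma gives a decomposition w = xyz where |xy| ≤ p and |y| > 0.
The first p characters of w are a's, so xy (and hence y) consists only of a's. Write y = a^k, 1 ≤ k ≤ p.
Pump with i = 2: xy^2z = a^{p+k} b^p. Now n = p+k > p = m, so the condition n ≤ m fails. Thus xy^2z ∉ L.
This is a contradiction; hence L is not regular.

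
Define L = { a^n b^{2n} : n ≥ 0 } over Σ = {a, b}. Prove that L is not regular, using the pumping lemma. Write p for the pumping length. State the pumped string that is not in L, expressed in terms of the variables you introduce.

Assume L is regular; let p be its pumping constant.
Let w = a^p b^{2p} ∈ L; note |w| = 3p ≥ p.
By the pumping lemma, w = xyz with |xy| ≤ p and y is nonempty.
The first p characters of w are a's, so xy (and hence y) consists only of a's. Write y = a^k, 1 ≤ k ≤ p.
Pump with i = 2: xy^2z = a^{p+k} b^{2p}. For this to lie in L we would need 2p = 2(p+k), which forces k = 0. But k ≥ 1, so xy^2z ∉ L.
Contradiction. Therefore L is not regular.

a^{p+k} b^{2p}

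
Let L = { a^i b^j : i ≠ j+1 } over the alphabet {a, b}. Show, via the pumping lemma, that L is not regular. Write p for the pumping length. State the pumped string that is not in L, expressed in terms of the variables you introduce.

a^{p+p!} b^{p+p!-1}

Suppose for contradiction that L is regular, and let p be the pumping length.
Choose w = a^p b^{p+p!-1}. Since p ≠ (p+p!-1)+1 = p+p!, w ∈ L; and |w| ≥ p.
By the pumping lemma, w = xyz with |xy| ≤ p and |y| ≥ 1.
Because |xy| ≤ p and w begins with p copies of a, we have y = a^k with 1 ≤ k ≤ p.
Since 1 ≤ k ≤ p, k divides p!; set t = 1 + p!/k. Then xy^t z has p + (p!/k)·k = p + p! copies of a. Now the a-count is p+p! and (b-count)+1 = (p+p!-1)+1 = p+p!, so i ≠ j+1 fails. So xy^t z = a^{p+p!} b^{p+p!-1} ∉ L.
This contradicts the pumping lemma, so L is not regular.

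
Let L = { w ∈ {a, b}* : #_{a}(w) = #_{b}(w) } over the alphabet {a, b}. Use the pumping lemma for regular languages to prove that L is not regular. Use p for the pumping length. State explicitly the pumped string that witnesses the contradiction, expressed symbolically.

a^{p+k} b^p

Toward a contradiction, assume L is regular with pumping length p.
Choose w = a^p b^p ∈ L with |w| = 2p ≥ p.
The pumping lemma gives a decomposition w = xyz where |xy| ≤ p and |y| ≥ 1.
Because |xy| ≤ p and w begins with p copies of a, we have y = a^k with 1 ≤ k ≤ p.
Pump with i = 2: xy^2z = a^{p+k} b^p has p+k occurrences of a but only p of b. Since k ≥ 1 the counts differ, so xy^2z ∉ L.
This is a contradiction; hence L is not regular.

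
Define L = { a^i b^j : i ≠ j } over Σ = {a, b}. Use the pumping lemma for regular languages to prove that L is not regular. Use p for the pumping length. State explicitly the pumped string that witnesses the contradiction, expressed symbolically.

a^{p+p!} b^{p+p!}

Toward a contradiction, assume L is regular with pumping length p.
Choose w = a^p b^{p+p!}. Since p ≠ p+p!, w ∈ L; and |w| ≥ p.
Write w = xyz as guaranteed by the lemma, with |xy| ≤ p and |y| > 0.
Because |xy| ≤ p and w begins with p copies of a, we have y = a^k with 1 ≤ k ≤ p.
Since 1 ≤ k ≤ p, k divides p!; set t = 1 + p!/k. Then xy^t z has p + (p!/k)·k = p + p! copies of a. Now the a-count equals the b-count, so i ≠ j fails. So xy^t z = a^{p+p!} b^{p+p!} ∉ L.
This is a contradiction; hence L is not regular.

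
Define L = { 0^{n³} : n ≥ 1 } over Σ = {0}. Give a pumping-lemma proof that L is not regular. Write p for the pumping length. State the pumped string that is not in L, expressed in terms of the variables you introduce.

0^{p³+k}

Assume L is regular; let p be its pumping constant.
Take w = 0^{p³} ∈ L with |w| = p³ ≥ p.
The pumping lemma gives a decomposition w = xyz where |xy| ≤ p and |y| > 0.
Then y = 0^k for some k with 1 ≤ k ≤ p.
Pump with i = 2: xy^2z = 0^{p³+k}. Since 1 ≤ k ≤ p, p³ < p³+k ≤ p³+p < p³+3p²+3p+1 = (p+1)³, so p³+k is not a perfect cube. So xy^2z ∉ L.
This contradicts the pumping lemma, so L is not regular.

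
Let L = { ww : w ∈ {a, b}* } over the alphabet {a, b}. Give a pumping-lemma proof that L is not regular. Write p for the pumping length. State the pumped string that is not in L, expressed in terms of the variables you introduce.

a^{p+k} b^p a^p b^p

Suppose for contradiction that L is regular, and let p be the pumping length.
Take w = a^p b^p a^p b^p = uu where u = a^pb^p; then w ∈ L and |w| = 4p ≥ p.
The pumping lemma gives a decomposition w = xyz where |xy| ≤ p and y is nonempty.
Since the first p symbols of w are all a's and |xy| ≤ p, y lies entirely in the leading a-block: y = a^k for some k with 1 ≤ k ≤ p.
Pump with i = 2: xy^2z = a^{p+k} b^p a^p b^p, of length 4p+k. Suppose this equals vv. The string starts with a and ends with b, so v does too; thus the boundary between the two copies of v is a b→a transition. There is exactly one such transition, at position 2p+k, so |v| = 2p+k and |vv| = 4p+2k ≠ 4p+k since k ≥ 1. So xy^2z ∉ L.
This is a contradiction; hence L is not regular.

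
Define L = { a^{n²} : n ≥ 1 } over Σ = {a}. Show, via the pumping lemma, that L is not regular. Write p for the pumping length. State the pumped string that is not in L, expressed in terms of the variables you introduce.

a^{p²+k}

Assume L is regular; let p be its pumping constant.
Take w = a^{p²} ∈ L with |w| = p² ≥ p.
The pumping lemma gives a decomposition w = xyz where |xy| ≤ p and y is nonempty.
Then y = a^k for some k with 1 ≤ k ≤ p.
Pump with i = 2: xy^2z = a^{p²+k}. Since 1 ≤ k ≤ p, p² < p²+k ≤ p²+p < (p+1)², so p²+k lies strictly between consecutive squares and is not a perfect square. So xy^2z ∉ L.
This is a contradiction; hence L is not regular.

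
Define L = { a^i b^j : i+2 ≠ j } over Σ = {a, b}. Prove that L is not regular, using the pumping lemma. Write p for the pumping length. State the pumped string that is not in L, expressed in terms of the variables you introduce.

Assume L is regular. Let p be the pumping length given by the pumping lemma.
Choose w = a^p b^{p+p!+2}. Since p ≠ (p+p!+2)-2 = p+p!, w ∈ L; and |w| ≥ p.
The pumping lemma gives a decomposition w = xyz where |xy| ≤ p and |y| ≥ 1.
The first p characters of w are a's, so xy (and hence y) consists only of a's. Write y = a^k, 1 ≤ k ≤ p.
Since 1 ≤ k ≤ p, k divides p!; set t = 1 + p!/k. Then xy^t z has p + (p!/k)·k = p + p! copies of a. Now the a-count is p+p! and (b-count)-2 = (p+p!+2)-2 = p+p!, so i+2 ≠ j fails. So xy^t z = a^{p+p!} b^{p+p!+2} ∉ L.
This is a contradiction; hence L is not regular.

a^{p+p!} b^{p+p!+2}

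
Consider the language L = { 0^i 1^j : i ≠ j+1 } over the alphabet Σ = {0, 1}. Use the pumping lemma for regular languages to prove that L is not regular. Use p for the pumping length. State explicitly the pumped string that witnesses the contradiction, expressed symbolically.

0^{p+p!} 1^{p+p!-1}

Assume L is regular. Let p be the pumping length given by the pumping lemma.
Choose w = 0^p 1^{p+p!-1}. Since p ≠ (p+p!-1)+1 = p+p!, w ∈ L; and |w| ≥ p.
Write w = xyz as guaranteed by the lemma, with |xy| ≤ p and y is nonempty.
Since the first p symbols of w are all 0's and |xy| ≤ p, y lies entirely in the leading 0-block: y = 0^k for some k with 1 ≤ k ≤ p.
Since 1 ≤ k ≤ p, k divides p!; set t = 1 + p!/k. Then xy^t z has p + (p!/k)·k = p + p! copies of 0. Now the 0-count is p+p! and (1-count)+1 = (p+p!-1)+1 = p+p!, so i ≠ j+1 fails. So xy^t z = 0^{p+p!} 1^{p+p!-1} ∉ L.
Contradiction. Therefore L is not regular.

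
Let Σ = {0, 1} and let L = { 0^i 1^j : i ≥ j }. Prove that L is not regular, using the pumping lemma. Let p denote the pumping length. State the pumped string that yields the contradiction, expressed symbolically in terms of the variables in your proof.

0^{p-k} 1^p

Assume L is regular. Let p be the pumping length given by the pumping lemma.
Choose w = 0^p 1^p ∈ L, with |w| = 2p ≥ p.
The pumping lemma gives a decomposition w = xyz where |xy| ≤ p and |y| ≥ 1.
The first p characters of w are 0's, so xy (and hence y) consists only of 0's. Write y = 0^k, 1 ≤ k ≤ p.
Consider xy^0z = xz = 0^{p-k} 1^p. Since k ≥ 1, the 0-count p-k is less than p, so i ≥ j fails; thus xz ∉ L.
This is a contradiction; hence L is not regular.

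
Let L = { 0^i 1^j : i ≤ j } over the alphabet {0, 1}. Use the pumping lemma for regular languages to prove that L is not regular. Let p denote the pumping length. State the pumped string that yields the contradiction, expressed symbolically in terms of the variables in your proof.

0^{p+k} 1^p

Toward a contradiction, assume L is regular with pumping length p.
Choose w = 0^p 1^p ∈ L, with |w| = 2p ≥ p.
Write w = xyz as guaranteed by the lemma, with |xy| ≤ p and |y| > 0.
The first p characters of w are 0's, so xy (and hence y) consists only of 0's. Write y = 0^k, 1 ≤ k ≤ p.
Consider xy^2z = 0^{p+k} 1^p. Since k ≥ 1, the 0-count p+k exceeds the 1-count p, so i ≤ j fails; thus xy^2z ∉ L.
This contradicts the pumping lemma, so L is not regular.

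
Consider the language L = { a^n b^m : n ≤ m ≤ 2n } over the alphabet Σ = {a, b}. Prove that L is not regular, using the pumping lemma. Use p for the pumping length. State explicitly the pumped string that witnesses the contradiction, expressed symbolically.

a^{p+k} b^p

Assume L is regular; let p be its pumping constant.
Take w = a^p b^p ∈ L (since p ≤ p ≤ 2p), with |w| = 2p ≥ p.
Write w = xyz as guaranteed by the lemma, with |xy| ≤ p and |y| ≥ 1.
Since the first p symbols of w are all a's and |xy| ≤ p, y lies entirely in the leading a-block: y = a^k for some k with 1 ≤ k ≤ p.
Pump with i = 2: xy^2z = a^{p+k} b^p. Now n = p+k > p = m, so the condition n ≤ m fails. Thus xy^2z ∉ L.
This is a contradiction; hence L is not regular.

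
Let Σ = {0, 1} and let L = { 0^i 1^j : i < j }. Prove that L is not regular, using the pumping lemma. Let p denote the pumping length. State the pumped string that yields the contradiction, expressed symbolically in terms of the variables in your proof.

Suppose for contradiction that L is regular, and let p be the pumping length.
Choose w = 0^p 1^{p+1} ∈ L, with |w| = 2p+1 ≥ p.
The pumping lemma gives a decomposition w = xyz where |xy| ≤ p and y is nonempty.
Because |xy| ≤ p and w begins with p copies of 0, we have y = 0^k with 1 ≤ k ≤ p.
Consider xy^2z = 0^{p+k} 1^{p+1}. Since k ≥ 1, the 0-count p+k is at least p+1, so i < j fails; thus xy^2z ∉ L.
This is a contradiction; hence L is not regular.

0^{p+k} 1^{p+1}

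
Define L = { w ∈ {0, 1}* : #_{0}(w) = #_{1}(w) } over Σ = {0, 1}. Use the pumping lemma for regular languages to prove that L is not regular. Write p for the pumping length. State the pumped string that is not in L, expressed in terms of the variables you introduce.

Assume L is regular; let p be its pumping constant.
Choose w = 0^p 1^p ∈ L with |w| = 2p ≥ p.
Write w = xyz as guaranteed by the lemma, with |xy| ≤ p and |y| ≥ 1.
Because |xy| ≤ p and w begins with p copies of 0, we have y = 0^k with 1 ≤ k ≤ p.
Pump with i = 2: xy^2z = 0^{p+k} 1^p has p+k occurrences of 0 but only p of 1. Since k ≥ 1 the counts differ, so xy^2z ∉ L.
This is a contradiction; hence L is not regular.

0^{p+k} 1^p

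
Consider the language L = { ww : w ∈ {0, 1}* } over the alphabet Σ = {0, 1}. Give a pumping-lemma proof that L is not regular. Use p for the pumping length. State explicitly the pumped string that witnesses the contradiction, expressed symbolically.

0^{p+k} 1^p 0^p 1^p

Suppose for contradiction that L is regular, and let p be the pumping length.
Take w = 0^p 1^p 0^p 1^p = uu where u = 0^p1^p; then w ∈ L and |w| = 4p ≥ p.
The pumping lemma gives a decomposition w = xyz where |xy| ≤ p and y is nonempty.
The first p characters of w are 0's, so xy (and hence y) consists only of 0's. Write y = 0^k, 1 ≤ k ≤ p.
Pump with i = 2: xy^2z = 0^{p+k} 1^p 0^p 1^p, of length 4p+k. Suppose this equals vv. The string starts with 0 and ends with 1, so v does too; thus the boundary between the two copies of v is a 1→0 transition. There is exactly one such transition, at position 2p+k, so |v| = 2p+k and |vv| = 4p+2k ≠ 4p+k since k ≥ 1. So xy^2z ∉ L.
This is a contradiction; hence L is not regular.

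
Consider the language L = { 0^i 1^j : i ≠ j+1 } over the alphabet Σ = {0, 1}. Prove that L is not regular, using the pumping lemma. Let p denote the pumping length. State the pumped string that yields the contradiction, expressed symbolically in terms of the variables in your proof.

Toward a contradiction, assume L is regular with pumping length p.
Choose w = 0^p 1^{p+p!-1}. Since p ≠ (p+p!-1)+1 = p+p!, w ∈ L; and |w| ≥ p.
Write w = xyz as guaranteed by the lemma, with |xy| ≤ p and y is nonempty.
Since the first p symbols of w are all 0's and |xy| ≤ p, y lies entirely in the leading 0-block: y = 0^k for some k with 1 ≤ k ≤ p.
Since 1 ≤ k ≤ p, k divides p!; set t = 1 + p!/k. Then xy^t z has p + (p!/k)·k = p + p! copies of 0. Now the 0-count is p+p! and (1-count)+1 = (p+p!-1)+1 = p+p!, so i ≠ j+1 fails. So xy^t z = 0^{p+p!} 1^{p+p!-1} ∉ L.
This is a contradiction; hence L is not regular.

0^{p+p!} 1^{p+p!-1}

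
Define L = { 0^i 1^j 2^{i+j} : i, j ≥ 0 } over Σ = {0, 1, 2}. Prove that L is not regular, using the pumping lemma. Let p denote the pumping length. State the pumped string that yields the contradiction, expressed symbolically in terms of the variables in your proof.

Toward a contradiction, assume L is regular with pumping length p.
Take w = 0^p 1^p 2^{2p} ∈ L (with i=j=p, i+j=2p), |w| = 4p ≥ p.
By the pumping lemma, w = xyz with |xy| ≤ p and |y| > 0.
Because |xy| ≤ p and w begins with p copies of 0, we have y = 0^k with 1 ≤ k ≤ p.
Consider xy^2z = 0^{p+k} 1^p 2^{2p}. Now the 0- and 1-counts sum to 2p+k, but the 2-count is 2p ≠ 2p+k. So xy^2z ∉ L.
This contradicts the pumping lemma, so L is not regular.

0^{p+k} 1^p 2^{2p}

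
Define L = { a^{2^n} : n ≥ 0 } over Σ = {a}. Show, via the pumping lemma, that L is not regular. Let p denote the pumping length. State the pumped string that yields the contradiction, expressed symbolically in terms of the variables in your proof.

Assume L is regular. Let p be the pumping length given by the pumping lemma.
Take w = a^{2^p} ∈ L with |w| = 2^p ≥ p.
By the pumping lemma, w = xyz with |xy| ≤ p and y is nonempty.
Then y = a^k for some k with 1 ≤ k ≤ p.
Pump with i = 2: xy^2z = a^{2^p+k}. Since 1 ≤ k ≤ p < 2^p, we have 2^p < 2^p+k < 2^{p+1}, so 2^p+k is not a power of 2. So xy^2z ∉ L.
This is a contradiction; hence L is not regular.

a^{2^p+k}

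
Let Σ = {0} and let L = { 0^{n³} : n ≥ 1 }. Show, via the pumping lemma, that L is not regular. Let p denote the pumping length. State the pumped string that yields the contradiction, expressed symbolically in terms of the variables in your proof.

0^{p³+k}

Suppose for contradiction that L is regular, and let p be the pumping length.
Take w = 0^{p³} ∈ L with |w| = p³ ≥ p.
By the pumping lemma, w = xyz with |xy| ≤ p and |y| ≥ 1.
Then y = 0^k for some k with 1 ≤ k ≤ p.
Pump with i = 2: xy^2z = 0^{p³+k}. Since 1 ≤ k ≤ p, p³ < p³+k ≤ p³+p < p³+3p²+3p+1 = (p+1)³, so p³+k is not a perfect cube. So xy^2z ∉ L.
This is a contradiction; hence L is not regular.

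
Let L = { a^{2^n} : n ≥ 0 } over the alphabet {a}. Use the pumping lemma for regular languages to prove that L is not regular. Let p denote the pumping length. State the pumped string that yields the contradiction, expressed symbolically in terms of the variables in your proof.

a^{2^p+k}

Assume L is regular. Let p be the pumping length given by the pumping lemma.
Take w = a^{2^p} ∈ L with |w| = 2^p ≥ p.
By the pumping lemma, w = xyz with |xy| ≤ p and y is nonempty.
Then y = a^k for some k with 1 ≤ k ≤ p.
Pump with i = 2: xy^2z = a^{2^p+k}. Since 1 ≤ k ≤ p < 2^p, we have 2^p < 2^p+k < 2^{p+1}, so 2^p+k is not a power of 2. So xy^2z ∉ L.
Contradiction. Therefore L is not regular.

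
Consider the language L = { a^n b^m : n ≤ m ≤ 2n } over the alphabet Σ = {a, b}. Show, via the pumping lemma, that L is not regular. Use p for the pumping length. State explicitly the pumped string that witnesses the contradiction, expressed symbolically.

Assume L is regular. Let p be the pumping length given by the pumping lemma.
Take w = a^p b^p ∈ L (since p ≤ p ≤ 2p), with |w| = 2p ≥ p.
By the pumping lemma, w = xyz with |xy| ≤ p and y is nonempty.
Because |xy| ≤ p and w begins with p copies of a, we have y = a^k with 1 ≤ k ≤ p.
Pump with i = 2: xy^2z = a^{p+k} b^p. Now n = p+k > p = m, so the condition n ≤ m fails. Thus xy^2z ∉ L.
Contradiction. Therefore L is not regular.

a^{p+k} b^p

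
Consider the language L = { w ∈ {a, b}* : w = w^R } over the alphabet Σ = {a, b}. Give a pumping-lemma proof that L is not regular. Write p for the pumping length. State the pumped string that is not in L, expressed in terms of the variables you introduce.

Suppose for contradiction that L is regular, and let p be the pumping length.
Take w = a^p b a^p, a palindrome of length 2p+1 ≥ p.
By the pumping lemma, w = xyz with |xy| ≤ p and y is nonempty.
The first p characters of w are a's, so xy (and hence y) consists only of a's. Write y = a^k, 1 ≤ k ≤ p.
Pump with i = 2: xy^2z = a^{p+k} b a^p. Its reverse is a^p b a^{p+k}, which differs from xy^2z since k ≥ 1. So xy^2z is not a palindrome and xy^2z ∉ L.
Contradiction. Therefore L is not regular.

a^{p+k} b a^p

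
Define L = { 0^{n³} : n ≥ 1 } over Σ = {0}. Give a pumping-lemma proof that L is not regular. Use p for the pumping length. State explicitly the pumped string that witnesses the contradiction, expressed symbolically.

0^{p³+k}

Assume L is regular; let p be its pumping constant.
Take w = 0^{p³} ∈ L with |w| = p³ ≥ p.
The pumping lemma gives a decomposition w = xyz where |xy| ≤ p and y is nonempty.
Then y = 0^k for some k with 1 ≤ k ≤ p.
Pump with i = 2: xy^2z = 0^{p³+k}. Since 1 ≤ k ≤ p, p³ < p³+k ≤ p³+p < p³+3p²+3p+1 = (p+1)³, so p³+k is not a perfect cube. So xy^2z ∉ L.
This contradicts the pumping lemma, so L is not regular.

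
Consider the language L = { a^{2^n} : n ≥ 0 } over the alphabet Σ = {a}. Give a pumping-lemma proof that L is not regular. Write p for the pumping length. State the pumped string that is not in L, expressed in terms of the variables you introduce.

Assume L is regular; let p be its pumping constant.
Take w = a^{2^p} ∈ L with |w| = 2^p ≥ p.
Write w = xyz as guaranteed by the lemma, with |xy| ≤ p and y is nonempty.
Then y = a^k for some k with 1 ≤ k ≤ p.
Pump with i = 2: xy^2z = a^{2^p+k}. Since 1 ≤ k ≤ p < 2^p, we have 2^p < 2^p+k < 2^{p+1}, so 2^p+k is not a power of 2. So xy^2z ∉ L.
This is a contradiction; hence L is not regular.

a^{2^p+k}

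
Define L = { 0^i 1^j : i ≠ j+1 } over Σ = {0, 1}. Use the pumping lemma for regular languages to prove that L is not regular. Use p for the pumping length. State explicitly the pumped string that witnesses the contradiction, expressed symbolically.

0^{p+p!} 1^{p+p!-1}

Toward a contradiction, assume L is regular with pumping length p.
Choose w = 0^p 1^{p+p!-1}. Since p ≠ (p+p!-1)+1 = p+p!, w ∈ L; and |w| ≥ p.
By the pumping lemma, w = xyz with |xy| ≤ p and |y| ≥ 1.
The first p characters of w are 0's, so xy (and hence y) consists only of 0's. Write y = 0^k, 1 ≤ k ≤ p.
Since 1 ≤ k ≤ p, k divides p!; set t = 1 + p!/k. Then xy^t z has p + (p!/k)·k = p + p! copies of 0. Now the 0-count is p+p! and (1-count)+1 = (p+p!-1)+1 = p+p!, so i ≠ j+1 fails. So xy^t z = 0^{p+p!} 1^{p+p!-1} ∉ L.
This is a contradiction; hence L is not regular.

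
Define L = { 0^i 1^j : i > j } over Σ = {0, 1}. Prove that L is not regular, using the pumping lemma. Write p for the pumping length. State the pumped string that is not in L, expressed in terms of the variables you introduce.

0^{p+1-k} 1^p

Toward a contradiction, assume L is regular with pumping length p.
Choose w = 0^{p+1} 1^p ∈ L, with |w| = 2p+1 ≥ p.
Write w = xyz as guaranteed by the lemma, with |xy| ≤ p and y is nonempty.
The first p characters of w are 0's, so xy (and hence y) consists only of 0's. Write y = 0^k, 1 ≤ k ≤ p.
Consider xy^0z = xz = 0^{p+1-k} 1^p. Since k ≥ 1, the 0-count p+1-k is at most p, so i > j fails; thus xz ∉ L.
Contradiction. Therefore L is not regular.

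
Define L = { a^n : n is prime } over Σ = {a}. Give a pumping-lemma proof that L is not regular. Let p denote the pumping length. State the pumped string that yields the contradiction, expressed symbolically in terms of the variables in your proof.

Toward a contradiction, assume L is regular with pumping length p.
Let q be a prime with q ≥ p+2 (infinitely many primes exist), and take w = a^q ∈ L with |w| = q ≥ p.
By the pumping lemma, w = xyz with |xy| ≤ p and y is nonempty.
Then y = a^k for some k with 1 ≤ k ≤ p.
Since 1 ≤ k ≤ p, |xz| = q-k. Pump with i = q+1: |xy^{q+1}z| = (q-k)+(q+1)k = q+qk = q(1+k), which is composite (both factors ≥ 2). So xy^{q+1}z = a^{q(1+k)} ∉ L.
This contradicts the pumping lemma, so L is not regular.

a^{q(1+k)}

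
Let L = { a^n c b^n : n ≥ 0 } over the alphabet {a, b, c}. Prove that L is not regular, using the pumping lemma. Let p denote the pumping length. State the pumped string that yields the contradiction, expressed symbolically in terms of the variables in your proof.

Assume L is regular; let p be its pumping constant.
Take w = a^p c b^p ∈ L with |w| = 2p+1 ≥ p.
The pumping lemma gives a decomposition w = xyz where |xy| ≤ p and |y| ≥ 1.
The first p characters of w are a's, so xy (and hence y) consists only of a's. Write y = a^k, 1 ≤ k ≤ p.
Pump with i = 2: xy^2z = a^{p+k} c b^p, which would require p+k = p. But k ≥ 1, so xy^2z ∉ L.
Contradiction. Therefore L is not regular.

a^{p+k} c b^p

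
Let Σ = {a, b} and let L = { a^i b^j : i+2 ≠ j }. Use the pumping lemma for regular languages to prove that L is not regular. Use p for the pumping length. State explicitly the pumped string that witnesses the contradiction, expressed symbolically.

a^{p+p!} b^{p+p!+2}

Assume L is regular. Let p be the pumping length given by the pumping lemma.
Choose w = a^p b^{p+p!+2}. Since p ≠ (p+p!+2)-2 = p+p!, w ∈ L; and |w| ≥ p.
The pumping lemma gives a decomposition w = xyz where |xy| ≤ p and y is nonempty.
Since the first p symbols of w are all a's and |xy| ≤ p, y lies entirely in the leading a-block: y = a^k for some k with 1 ≤ k ≤ p.
Since 1 ≤ k ≤ p, k divides p!; set t = 1 + p!/k. Then xy^t z has p + (p!/k)·k = p + p! copies of a. Now the a-count is p+p! and (b-count)-2 = (p+p!+2)-2 = p+p!, so i+2 ≠ j fails. So xy^t z = a^{p+p!} b^{p+p!+2} ∉ L.
This is a contradiction; hence L is not regular.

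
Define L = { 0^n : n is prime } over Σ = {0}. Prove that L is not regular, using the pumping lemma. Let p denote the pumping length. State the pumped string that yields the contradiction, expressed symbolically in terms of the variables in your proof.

0^{q(1+k)}

Suppose for contradiction that L is regular, and let p be the pumping length.
Let q be a prime with q ≥ p+2 (infinitely many primes exist), and take w = 0^q ∈ L with |w| = q ≥ p.
Write w = xyz as guaranteed by the lemma, with |xy| ≤ p and |y| ≥ 1.
Then y = 0^k for some k with 1 ≤ k ≤ p.
Since 1 ≤ k ≤ p, |xz| = q-k. Pump with i = q+1: |xy^{q+1}z| = (q-k)+(q+1)k = q+qk = q(1+k), which is composite (both factors ≥ 2). So xy^{q+1}z = 0^{q(1+k)} ∉ L.
Contradiction. Therefore L is not regular.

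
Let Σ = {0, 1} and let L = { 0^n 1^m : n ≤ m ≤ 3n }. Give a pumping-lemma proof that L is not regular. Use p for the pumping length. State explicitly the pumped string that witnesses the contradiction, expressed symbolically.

0^{p+k} 1^p

Assume L is regular; let p be its pumping constant.
Take w = 0^p 1^p ∈ L (since p ≤ p ≤ 3p), with |w| = 2p ≥ p.
By the pumping lemma, w = xyz with |xy| ≤ p and |y| ≥ 1.
The first p characters of w are 0's, so xy (and hence y) consists only of 0's. Write y = 0^k, 1 ≤ k ≤ p.
Pump with i = 2: xy^2z = 0^{p+k} 1^p. Now n = p+k > p = m, so the condition n ≤ m fails. Thus xy^2z ∉ L.
Contradiction. Therefore L is not regular.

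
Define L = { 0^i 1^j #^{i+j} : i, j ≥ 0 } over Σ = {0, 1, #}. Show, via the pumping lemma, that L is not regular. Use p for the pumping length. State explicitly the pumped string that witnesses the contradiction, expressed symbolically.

0^{p+k} 1^p #^{2p}

Assume L is regular. Let p be the pumping length given by the pumping lemma.
Take w = 0^p 1^p #^{2p} ∈ L (with i=j=p, i+j=2p), |w| = 4p ≥ p.
Write w = xyz as guaranteed by the lemma, with |xy| ≤ p and |y| ≥ 1.
Because |xy| ≤ p and w begins with p copies of 0, we have y = 0^k with 1 ≤ k ≤ p.
Consider xy^2z = 0^{p+k} 1^p #^{2p}. Now the 0- and 1-counts sum to 2p+k, but the #-count is 2p ≠ 2p+k. So xy^2z ∉ L.
This contradicts the pumping lemma, so L is not regular.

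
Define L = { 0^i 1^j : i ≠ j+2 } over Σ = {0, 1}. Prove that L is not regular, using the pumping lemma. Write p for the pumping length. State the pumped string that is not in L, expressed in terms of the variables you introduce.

Assume L is regular. Let p be the pumping length given by the pumping lemma.
Choose w = 0^p 1^{p+p!-2}. Since p ≠ (p+p!-2)+2 = p+p!, w ∈ L; and |w| ≥ p.
By the pumping lemma, w = xyz with |xy| ≤ p and y is nonempty.
The first p characters of w are 0's, so xy (and hence y) consists only of 0's. Write y = 0^k, 1 ≤ k ≤ p.
Since 1 ≤ k ≤ p, k divides p!; set t = 1 + p!/k. Then xy^t z has p + (p!/k)·k = p + p! copies of 0. Now the 0-count is p+p! and (1-count)+2 = (p+p!-2)+2 = p+p!, so i ≠ j+2 fails. So xy^t z = 0^{p+p!} 1^{p+p!-2} ∉ L.
Contradiction. Therefore L is not regular.

0^{p+p!} 1^{p+p!-2}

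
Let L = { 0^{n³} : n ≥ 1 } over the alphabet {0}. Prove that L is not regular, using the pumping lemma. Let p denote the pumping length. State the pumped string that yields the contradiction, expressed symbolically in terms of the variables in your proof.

0^{p³+k}

Suppose for contradiction that L is regular, and let p be the pumping length.
Take w = 0^{p³} ∈ L with |w| = p³ ≥ p.
By the pumping lemma, w = xyz with |xy| ≤ p and |y| > 0.
Then y = 0^k for some k with 1 ≤ k ≤ p.
Pump with i = 2: xy^2z = 0^{p³+k}. Since 1 ≤ k ≤ p, p³ < p³+k ≤ p³+p < p³+3p²+3p+1 = (p+1)³, so p³+k is not a perfect cube. So xy^2z ∉ L.
This is a contradiction; hence L is not regular.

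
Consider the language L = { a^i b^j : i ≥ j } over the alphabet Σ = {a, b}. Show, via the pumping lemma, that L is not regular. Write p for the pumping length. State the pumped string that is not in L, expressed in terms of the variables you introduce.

a^{p-k} b^p

Toward a contradiction, assume L is regular with pumping length p.
Choose w = a^p b^p ∈ L, with |w| = 2p ≥ p.
Write w = xyz as guaranteed by the lemma, with |xy| ≤ p and y is nonempty.
Because |xy| ≤ p and w begins with p copies of a, we have y = a^k with 1 ≤ k ≤ p.
Consider xy^0z = xz = a^{p-k} b^p. Since k ≥ 1, the a-count p-k is less than p, so i ≥ j fails; thus xz ∉ L.
This is a contradiction; hence L is not regular.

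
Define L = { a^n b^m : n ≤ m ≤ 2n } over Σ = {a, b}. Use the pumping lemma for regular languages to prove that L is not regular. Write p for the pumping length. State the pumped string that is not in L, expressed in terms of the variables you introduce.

Assume L is regular. Let p be the pumping length given by the pumping lemma.
Take w = a^p b^p ∈ L (since p ≤ p ≤ 2p), with |w| = 2p ≥ p.
Write w = xyz as guaranteed by the lemma, with |xy| ≤ p and |y| > 0.
Because |xy| ≤ p and w begins with p copies of a, we have y = a^k with 1 ≤ k ≤ p.
Pump with i = 2: xy^2z = a^{p+k} b^p. Now n = p+k > p = m, so the condition n ≤ m fails. Thus xy^2z ∉ L.
This is a contradiction; hence L is not regular.

a^{p+k} b^p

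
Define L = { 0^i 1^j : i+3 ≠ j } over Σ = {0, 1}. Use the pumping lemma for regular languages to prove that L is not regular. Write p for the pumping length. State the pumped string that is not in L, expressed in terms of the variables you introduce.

Suppose for contradiction that L is regular, and let p be the pumping length.
Choose w = 0^p 1^{p+p!+3}. Since p ≠ (p+p!+3)-3 = p+p!, w ∈ L; and |w| ≥ p.
Write w = xyz as guaranteed by the lemma, with |xy| ≤ p and |y| ≥ 1.
Because |xy| ≤ p and w begins with p copies of 0, we have y = 0^k with 1 ≤ k ≤ p.
Since 1 ≤ k ≤ p, k divides p!; set t = 1 + p!/k. Then xy^t z has p + (p!/k)·k = p + p! copies of 0. Now the 0-count is p+p! and (1-count)-3 = (p+p!+3)-3 = p+p!, so i+3 ≠ j fails. So xy^t z = 0^{p+p!} 1^{p+p!+3} ∉ L.
This is a contradiction; hence L is not regular.

0^{p+p!} 1^{p+p!+3}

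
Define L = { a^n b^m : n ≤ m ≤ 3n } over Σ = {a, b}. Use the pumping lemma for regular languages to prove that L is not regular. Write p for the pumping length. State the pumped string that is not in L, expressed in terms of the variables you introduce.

Suppose for contradiction that L is regular, and let p be the pumping length.
Take w = a^p b^p ∈ L (since p ≤ p ≤ 3p), with |w| = 2p ≥ p.
By the pumping lemma, w = xyz with |xy| ≤ p and |y| ≥ 1.
Since the first p symbols of w are all a's and |xy| ≤ p, y lies entirely in the leading a-block: y = a^k for some k with 1 ≤ k ≤ p.
Pump with i = 2: xy^2z = a^{p+k} b^p. Now n = p+k > p = m, so the condition n ≤ m fails. Thus xy^2z ∉ L.
This is a contradiction; hence L is not regular.

a^{p+k} b^p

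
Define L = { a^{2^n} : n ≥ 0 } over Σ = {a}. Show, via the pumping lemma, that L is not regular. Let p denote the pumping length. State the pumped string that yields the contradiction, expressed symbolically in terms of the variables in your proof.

a^{2^p+k}

Suppose for contradiction that L is regular, and let p be the pumping length.
Take w = a^{2^p} ∈ L with |w| = 2^p ≥ p.
The pumping lemma gives a decomposition w = xyz where |xy| ≤ p and |y| ≥ 1.
Then y = a^k for some k with 1 ≤ k ≤ p.
Pump with i = 2: xy^2z = a^{2^p+k}. Since 1 ≤ k ≤ p < 2^p, we have 2^p < 2^p+k < 2^{p+1}, so 2^p+k is not a power of 2. So xy^2z ∉ L.
This is a contradiction; hence L is not regular.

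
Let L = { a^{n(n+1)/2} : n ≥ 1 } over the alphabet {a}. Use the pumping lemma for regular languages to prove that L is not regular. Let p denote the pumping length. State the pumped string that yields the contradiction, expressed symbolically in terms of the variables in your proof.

a^{p(p+1)/2+k}

Assume L is regular. Let p be the pumping length given by the pumping lemma.
Take w = a^{p(p+1)/2} ∈ L with |w| = p(p+1)/2 ≥ p.
The pumping lemma gives a decomposition w = xyz where |xy| ≤ p and |y| > 0.
Then y = a^k for some k with 1 ≤ k ≤ p.
Pump with i = 2: xy^2z = a^{p(p+1)/2+k}. Since 1 ≤ k ≤ p, p(p+1)/2 < p(p+1)/2+k ≤ p(p+1)/2+p < (p+1)(p+2)/2, so p(p+1)/2+k is strictly between consecutive triangular numbers. So xy^2z ∉ L.
Contradiction. Therefore L is not regular.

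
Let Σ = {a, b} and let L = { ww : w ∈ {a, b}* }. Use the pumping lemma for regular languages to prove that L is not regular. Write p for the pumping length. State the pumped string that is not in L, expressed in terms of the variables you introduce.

a^{p+k} b^p a^p b^p

Suppose for contradiction that L is regular, and let p be the pumping length.
Take w = a^p b^p a^p b^p = uu where u = a^pb^p; then w ∈ L and |w| = 4p ≥ p.
The pumping lemma gives a decomposition w = xyz where |xy| ≤ p and |y| > 0.
Because |xy| ≤ p and w begins with p copies of a, we have y = a^k with 1 ≤ k ≤ p.
Pump with i = 2: xy^2z = a^{p+k} b^p a^p b^p, of length 4p+k. Suppose this equals vv. The string starts with a and ends with b, so v does too; thus the boundary between the two copies of v is a b→a transition. There is exactly one such transition, at position 2p+k, so |v| = 2p+k and |vv| = 4p+2k ≠ 4p+k since k ≥ 1. So xy^2z ∉ L.
This is a contradiction; hence L is not regular.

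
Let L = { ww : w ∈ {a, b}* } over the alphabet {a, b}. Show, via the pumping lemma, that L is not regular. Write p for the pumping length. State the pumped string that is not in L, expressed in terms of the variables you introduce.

Suppose for contradiction that L is regular, and let p be the pumping length.
Take w = a^p b^p a^p b^p = uu where u = a^pb^p; then w ∈ L and |w| = 4p ≥ p.
By the pumping lemma, w = xyz with |xy| ≤ p and |y| ≥ 1.
The first p characters of w are a's, so xy (and hence y) consists only of a's. Write y = a^k, 1 ≤ k ≤ p.
Pump with i = 2: xy^2z = a^{p+k} b^p a^p b^p, of length 4p+k. Suppose this equals vv. The string starts with a and ends with b, so v does too; thus the boundary between the two copies of v is a b→a transition. There is exactly one such transition, at position 2p+k, so |v| = 2p+k and |vv| = 4p+2k ≠ 4p+k since k ≥ 1. So xy^2z ∉ L.
This is a contradiction; hence L is not regular.

a^{p+k} b^p a^p b^p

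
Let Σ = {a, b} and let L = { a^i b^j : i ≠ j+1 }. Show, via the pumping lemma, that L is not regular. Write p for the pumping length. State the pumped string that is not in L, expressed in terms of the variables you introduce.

Toward a contradiction, assume L is regular with pumping length p.
Choose w = a^p b^{p+p!-1}. Since p ≠ (p+p!-1)+1 = p+p!, w ∈ L; and |w| ≥ p.
Write w = xyz as guaranteed by the lemma, with |xy| ≤ p and |y| > 0.
Since the first p symbols of w are all a's and |xy| ≤ p, y lies entirely in the leading a-block: y = a^k for some k with 1 ≤ k ≤ p.
Since 1 ≤ k ≤ p, k divides p!; set t = 1 + p!/k. Then xy^t z has p + (p!/k)·k = p + p! copies of a. Now the a-count is p+p! and (b-count)+1 = (p+p!-1)+1 = p+p!, so i ≠ j+1 fails. So xy^t z = a^{p+p!} b^{p+p!-1} ∉ L.
Contradiction. Therefore L is not regular.

a^{p+p!} b^{p+p!-1}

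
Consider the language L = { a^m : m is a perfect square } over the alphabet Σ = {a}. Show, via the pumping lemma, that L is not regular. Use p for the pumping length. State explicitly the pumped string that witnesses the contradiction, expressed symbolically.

Assume L is regular. Let p be the pumping length given by the pumping lemma.
Take w = a^{p²} ∈ L with |w| = p² ≥ p.
Write w = xyz as guaranteed by the lemma, with |xy| ≤ p and |y| > 0.
Then y = a^k for some k with 1 ≤ k ≤ p.
Pump with i = 2: xy^2z = a^{p²+k}. Since 1 ≤ k ≤ p, p² < p²+k ≤ p²+p < (p+1)², so p²+k lies strictly between consecutive squares and is not a perfect square. So xy^2z ∉ L.
Contradiction. Therefore L is not regular.

a^{p²+k}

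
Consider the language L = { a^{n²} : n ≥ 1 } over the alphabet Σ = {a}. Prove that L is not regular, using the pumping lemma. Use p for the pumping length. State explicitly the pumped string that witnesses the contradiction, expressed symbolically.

Assume L is regular; let p be its pumping constant.
Take w = a^{p²} ∈ L with |w| = p² ≥ p.
The pumping lemma gives a decomposition w = xyz where |xy| ≤ p and |y| ≥ 1.
Then y = a^k for some k with 1 ≤ k ≤ p.
Pump with i = 2: xy^2z = a^{p²+k}. Since 1 ≤ k ≤ p, p² < p²+k ≤ p²+p < (p+1)², so p²+k lies strictly between consecutive squares and is not a perfect square. So xy^2z ∉ L.
This is a contradiction; hence L is not regular.

a^{p²+k}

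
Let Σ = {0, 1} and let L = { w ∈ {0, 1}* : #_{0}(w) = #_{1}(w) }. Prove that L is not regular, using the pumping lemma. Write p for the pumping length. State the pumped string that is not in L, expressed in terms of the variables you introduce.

Assume L is regular; let p be its pumping constant.
Choose w = 0^p 1^p ∈ L with |w| = 2p ≥ p.
By the pumping lemma, w = xyz with |xy| ≤ p and |y| > 0.
Because |xy| ≤ p and w begins with p copies of 0, we have y = 0^k with 1 ≤ k ≤ p.
Pump with i = 2: xy^2z = 0^{p+k} 1^p has p+k occurrences of 0 but only p of 1. Since k ≥ 1 the counts differ, so xy^2z ∉ L.
This is a contradiction; hence L is not regular.

0^{p+k} 1^p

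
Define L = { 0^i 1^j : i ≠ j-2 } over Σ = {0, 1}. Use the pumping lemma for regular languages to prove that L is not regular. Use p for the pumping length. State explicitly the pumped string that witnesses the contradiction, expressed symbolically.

Toward a contradiction, assume L is regular with pumping length p.
Choose w = 0^p 1^{p+p!+2}. Since p ≠ (p+p!+2)-2 = p+p!, w ∈ L; and |w| ≥ p.
By the pumping lemma, w = xyz with |xy| ≤ p and y is nonempty.
The first p characters of w are 0's, so xy (and hence y) consists only of 0's. Write y = 0^k, 1 ≤ k ≤ p.
Since 1 ≤ k ≤ p, k divides p!; set t = 1 + p!/k. Then xy^t z has p + (p!/k)·k = p + p! copies of 0. Now the 0-count is p+p! and (1-count)-2 = (p+p!+2)-2 = p+p!, so i ≠ j-2 fails. So xy^t z = 0^{p+p!} 1^{p+p!+2} ∉ L.
Contradiction. Therefore L is not regular.

0^{p+p!} 1^{p+p!+2}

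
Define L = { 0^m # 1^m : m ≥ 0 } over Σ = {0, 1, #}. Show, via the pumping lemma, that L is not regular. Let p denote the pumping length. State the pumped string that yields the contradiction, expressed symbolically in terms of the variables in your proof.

Suppose for contradiction that L is regular, and let p be the pumping length.
Take w = 0^p # 1^p ∈ L with |w| = 2p+1 ≥ p.
The pumping lemma gives a decomposition w = xyz where |xy| ≤ p and |y| ≥ 1.
Since the first p symbols of w are all 0's and |xy| ≤ p, y lies entirely in the leading 0-block: y = 0^k for some k with 1 ≤ k ≤ p.
Pump with i = 2: xy^2z = 0^{p+k} # 1^p, which would require p+k = p. But k ≥ 1, so xy^2z ∉ L.
This is a contradiction; hence L is not regular.

0^{p+k} # 1^p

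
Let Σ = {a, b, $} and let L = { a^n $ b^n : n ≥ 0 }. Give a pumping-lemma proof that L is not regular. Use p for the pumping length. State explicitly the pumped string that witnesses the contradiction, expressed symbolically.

a^{p+k} $ b^p

Suppose for contradiction that L is regular, and let p be the pumping length.
Take w = a^p $ b^p ∈ L with |w| = 2p+1 ≥ p.
By the pumping lemma, w = xyz with |xy| ≤ p and |y| ≥ 1.
Since the first p symbols of w are all a's and |xy| ≤ p, y lies entirely in the leading a-block: y = a^k for some k with 1 ≤ k ≤ p.
Pump with i = 2: xy^2z = a^{p+k} $ b^p, which would require p+k = p. But k ≥ 1, so xy^2z ∉ L.
This is a contradiction; hence L is not regular.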